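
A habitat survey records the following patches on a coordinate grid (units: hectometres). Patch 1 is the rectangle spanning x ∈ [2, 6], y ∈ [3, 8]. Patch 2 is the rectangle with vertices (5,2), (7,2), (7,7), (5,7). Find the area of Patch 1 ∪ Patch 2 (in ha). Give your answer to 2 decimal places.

26.00

By inclusion–exclusion:
Individual areas: |Patch 1| = 20, |Patch 2| = 10.
|Patch 1∩Patch 2|: x∈[5,6], y∈[3,7] → 1·4 = 4.
|Patch 1 ∪ Patch 2| = 30 − 4 = 26.00.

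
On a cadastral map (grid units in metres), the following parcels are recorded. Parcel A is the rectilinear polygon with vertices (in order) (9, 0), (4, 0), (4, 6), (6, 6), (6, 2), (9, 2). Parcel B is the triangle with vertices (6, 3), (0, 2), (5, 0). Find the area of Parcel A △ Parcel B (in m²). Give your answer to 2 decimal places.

18.57

|Parcel A| = 18, |Parcel B| = 8.5, |Parcel A∩Parcel B| = 3.9667.
|Parcel A △ Parcel B| = |Parcel A| + |Parcel B| − 2·|Parcel A∩Parcel B| = 18 + 8.5 − 7.9333 = 18.57.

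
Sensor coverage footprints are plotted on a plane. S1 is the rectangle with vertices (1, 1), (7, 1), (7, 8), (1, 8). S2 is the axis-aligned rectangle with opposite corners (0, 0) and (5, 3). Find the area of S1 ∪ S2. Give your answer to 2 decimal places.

49.00

By inclusion–exclusion:
Individual areas: |S1| = 42, |S2| = 15.
|S1∩S2|: x∈[1,5], y∈[1,3] → 4·2 = 8.
|S1 ∪ S2| = 57 − 8 = 49.00.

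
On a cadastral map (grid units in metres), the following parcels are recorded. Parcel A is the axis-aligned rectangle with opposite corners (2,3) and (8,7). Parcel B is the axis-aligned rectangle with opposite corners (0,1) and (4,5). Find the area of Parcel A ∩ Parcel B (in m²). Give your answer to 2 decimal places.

|Parcel A∩Parcel B|: x∈[2,4], y∈[3,5] → 2·2 = 4.

4.00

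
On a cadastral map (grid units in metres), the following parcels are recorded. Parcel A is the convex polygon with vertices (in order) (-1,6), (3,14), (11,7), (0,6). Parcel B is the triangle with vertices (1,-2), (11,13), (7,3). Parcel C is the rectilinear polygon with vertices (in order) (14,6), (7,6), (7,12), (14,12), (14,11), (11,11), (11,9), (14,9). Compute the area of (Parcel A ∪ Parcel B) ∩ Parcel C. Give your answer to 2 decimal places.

10.78

|Parcel A ∪ Parcel B| = 63.4431.
|(Parcel A ∪ Parcel B) ∩ Parcel C| = 10.78.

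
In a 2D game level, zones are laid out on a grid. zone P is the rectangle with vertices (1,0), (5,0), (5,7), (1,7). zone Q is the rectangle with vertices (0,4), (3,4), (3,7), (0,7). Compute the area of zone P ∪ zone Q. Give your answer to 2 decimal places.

31.00

By inclusion–exclusion:
Individual areas: |zone P| = 28, |zone Q| = 9.
|zone P∩zone Q|: x∈[1,3], y∈[4,7] → 2·3 = 6.
|zone P ∪ zone Q| = 37 − 6 = 31.00.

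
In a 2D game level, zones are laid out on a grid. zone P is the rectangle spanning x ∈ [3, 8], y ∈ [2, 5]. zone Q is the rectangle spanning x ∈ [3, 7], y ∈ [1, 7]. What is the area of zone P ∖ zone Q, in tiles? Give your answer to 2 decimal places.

|zone P∩zone Q|: x∈[3,7], y∈[2,5] → 4·3 = 12.
|zone P| = 15.
|zone P ∖ zone Q| = |zone P| − |zone P∩zone Q| = 15 − 12 = 3.00.

3.00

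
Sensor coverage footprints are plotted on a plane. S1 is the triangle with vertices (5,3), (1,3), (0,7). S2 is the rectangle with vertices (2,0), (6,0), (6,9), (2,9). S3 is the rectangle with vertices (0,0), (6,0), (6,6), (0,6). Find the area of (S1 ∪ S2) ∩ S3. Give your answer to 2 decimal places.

|S1 ∪ S2| = 40.4.
|(S1 ∪ S2) ∩ S3| = 27.90.

27.90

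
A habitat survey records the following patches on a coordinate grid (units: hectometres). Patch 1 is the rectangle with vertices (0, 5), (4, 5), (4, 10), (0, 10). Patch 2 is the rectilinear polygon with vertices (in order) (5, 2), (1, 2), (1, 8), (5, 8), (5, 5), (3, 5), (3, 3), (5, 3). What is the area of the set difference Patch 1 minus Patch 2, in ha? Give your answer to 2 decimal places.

|Patch 1| = 20, |Patch 1∩Patch 2| = 9.
|Patch 1 ∖ Patch 2| = |Patch 1| − |Patch 1∩Patch 2| = 20 − 9 = 11.00.

11.00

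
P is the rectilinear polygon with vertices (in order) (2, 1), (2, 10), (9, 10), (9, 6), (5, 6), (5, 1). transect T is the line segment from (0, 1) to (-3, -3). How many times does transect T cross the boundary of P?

The segment lies entirely outside P and never meets its boundary.

0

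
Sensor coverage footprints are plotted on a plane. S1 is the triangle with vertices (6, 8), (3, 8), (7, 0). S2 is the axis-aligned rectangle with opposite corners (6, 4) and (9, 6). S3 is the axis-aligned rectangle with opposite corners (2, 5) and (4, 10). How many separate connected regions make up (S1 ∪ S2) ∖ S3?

1

(S1 ∪ S2) ∖ S3 is a single connected region.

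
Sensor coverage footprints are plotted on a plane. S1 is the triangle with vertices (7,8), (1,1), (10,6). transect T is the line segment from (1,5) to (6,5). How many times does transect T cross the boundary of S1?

The segment meets the boundary at (4.429,5).

1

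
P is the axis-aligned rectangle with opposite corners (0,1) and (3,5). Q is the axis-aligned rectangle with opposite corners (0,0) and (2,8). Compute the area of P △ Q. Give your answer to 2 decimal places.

|P∩Q|: x∈[0,2], y∈[1,5] → 2·4 = 8.
|P △ Q| = |P| + |Q| − 2·|P∩Q| = 12 + 16 − 16 = 12.00.

12.00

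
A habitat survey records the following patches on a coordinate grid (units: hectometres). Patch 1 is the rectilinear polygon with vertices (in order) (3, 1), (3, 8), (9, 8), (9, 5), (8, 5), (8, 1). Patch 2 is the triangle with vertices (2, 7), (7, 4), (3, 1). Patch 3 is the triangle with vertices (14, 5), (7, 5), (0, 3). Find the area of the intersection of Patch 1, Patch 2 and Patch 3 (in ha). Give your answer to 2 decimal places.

The intersection is the polygon with vertices (7,4), (3,3.429), (3,3.857), (5.871,4.677).
By the shoelace formula its area is 2.29.

2.29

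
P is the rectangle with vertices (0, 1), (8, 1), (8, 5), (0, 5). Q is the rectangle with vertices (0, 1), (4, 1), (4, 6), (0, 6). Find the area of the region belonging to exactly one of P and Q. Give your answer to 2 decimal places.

20.00

|P∩Q|: x∈[0,4], y∈[1,5] → 4·4 = 16.
|P △ Q| = |P| + |Q| − 2·|P∩Q| = 32 + 20 − 32 = 20.00.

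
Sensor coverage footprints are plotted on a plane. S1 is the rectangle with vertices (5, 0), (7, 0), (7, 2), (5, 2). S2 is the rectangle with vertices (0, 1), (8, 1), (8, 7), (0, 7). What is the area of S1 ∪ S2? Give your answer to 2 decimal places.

By inclusion–exclusion:
Individual areas: |S1| = 4, |S2| = 48.
|S1∩S2|: x∈[5,7], y∈[1,2] → 2·1 = 2.
|S1 ∪ S2| = 52 − 2 = 50.00.

50.00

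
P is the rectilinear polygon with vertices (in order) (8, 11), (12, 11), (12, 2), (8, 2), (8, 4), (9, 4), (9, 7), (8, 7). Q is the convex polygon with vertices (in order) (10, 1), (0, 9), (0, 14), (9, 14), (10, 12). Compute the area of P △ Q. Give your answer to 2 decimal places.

92.45

|P| = 33, |Q| = 89, |P∩Q| = 14.775.
|P △ Q| = |P| + |Q| − 2·|P∩Q| = 33 + 89 − 29.55 = 92.45.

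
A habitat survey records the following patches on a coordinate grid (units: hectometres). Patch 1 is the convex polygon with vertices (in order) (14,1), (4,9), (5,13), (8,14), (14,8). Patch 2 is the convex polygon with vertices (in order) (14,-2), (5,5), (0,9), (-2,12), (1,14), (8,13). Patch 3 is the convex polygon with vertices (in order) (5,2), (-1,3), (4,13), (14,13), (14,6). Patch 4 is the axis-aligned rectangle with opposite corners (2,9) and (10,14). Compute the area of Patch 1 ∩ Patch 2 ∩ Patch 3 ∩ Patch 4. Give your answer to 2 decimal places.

The intersection is the polygon with vertices (8,13), (9.6,9), (4,9), (5,13).
By the shoelace formula its area is 17.20.

17.20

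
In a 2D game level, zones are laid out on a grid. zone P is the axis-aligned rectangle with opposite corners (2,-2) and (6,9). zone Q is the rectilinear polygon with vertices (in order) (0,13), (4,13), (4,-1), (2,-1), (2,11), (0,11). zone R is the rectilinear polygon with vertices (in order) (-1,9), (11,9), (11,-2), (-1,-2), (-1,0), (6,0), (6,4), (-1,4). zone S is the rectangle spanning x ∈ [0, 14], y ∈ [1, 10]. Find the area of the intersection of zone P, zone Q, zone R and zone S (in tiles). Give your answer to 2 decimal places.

The intersection is the polygon with vertices (2,4), (2,9), (4,9), (4,4).
By the shoelace formula its area is 10.00.

10.00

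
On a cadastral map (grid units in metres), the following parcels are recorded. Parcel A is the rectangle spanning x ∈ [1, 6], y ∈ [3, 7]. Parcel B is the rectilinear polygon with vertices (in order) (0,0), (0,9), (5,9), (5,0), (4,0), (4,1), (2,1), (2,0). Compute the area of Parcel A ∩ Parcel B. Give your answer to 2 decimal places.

The intersection is the polygon with vertices (1,3), (1,7), (5,7), (5,3).
By the shoelace formula its area is 16.00.

16.00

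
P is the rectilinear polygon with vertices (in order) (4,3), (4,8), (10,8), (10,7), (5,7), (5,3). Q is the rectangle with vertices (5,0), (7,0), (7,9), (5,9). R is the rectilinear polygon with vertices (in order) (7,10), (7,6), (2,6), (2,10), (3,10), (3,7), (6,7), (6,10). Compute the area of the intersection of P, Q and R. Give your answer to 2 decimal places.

1.00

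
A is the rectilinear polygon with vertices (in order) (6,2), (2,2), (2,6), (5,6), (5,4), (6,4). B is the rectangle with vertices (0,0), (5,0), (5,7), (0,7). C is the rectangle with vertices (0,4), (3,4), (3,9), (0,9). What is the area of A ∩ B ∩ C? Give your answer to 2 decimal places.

2.00

The intersection is the polygon with vertices (2,6), (3,6), (3,4), (2,4).
By the shoelace formula its area is 2.00.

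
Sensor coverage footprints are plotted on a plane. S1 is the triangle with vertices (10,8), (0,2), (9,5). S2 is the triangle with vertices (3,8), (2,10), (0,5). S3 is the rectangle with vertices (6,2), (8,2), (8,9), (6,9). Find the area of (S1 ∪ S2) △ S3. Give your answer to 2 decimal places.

23.03

|S1 ∪ S2| = 16.5.
|(S1 ∪ S2) ∩ S3| = 3.7333.
|(S1 ∪ S2) △ S3| = 16.5 + 14 − 7.4667 = 23.03.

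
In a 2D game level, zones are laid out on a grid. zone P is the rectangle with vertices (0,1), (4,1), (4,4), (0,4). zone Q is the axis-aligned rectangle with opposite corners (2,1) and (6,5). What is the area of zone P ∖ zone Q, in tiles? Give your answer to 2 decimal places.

|zone P∩zone Q|: x∈[2,4], y∈[1,4] → 2·3 = 6.
|zone P| = 12.
|zone P ∖ zone Q| = |zone P| − |zone P∩zone Q| = 12 − 6 = 6.00.

6.00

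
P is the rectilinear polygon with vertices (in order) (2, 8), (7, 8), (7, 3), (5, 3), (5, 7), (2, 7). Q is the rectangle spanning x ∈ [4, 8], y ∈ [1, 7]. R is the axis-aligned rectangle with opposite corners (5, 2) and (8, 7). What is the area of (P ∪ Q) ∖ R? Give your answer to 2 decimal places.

|P ∪ Q| = 29.
|(P ∪ Q) ∩ R| = 15.
|(P ∪ Q) ∖ R| = 29 − 15 = 14.00.

14.00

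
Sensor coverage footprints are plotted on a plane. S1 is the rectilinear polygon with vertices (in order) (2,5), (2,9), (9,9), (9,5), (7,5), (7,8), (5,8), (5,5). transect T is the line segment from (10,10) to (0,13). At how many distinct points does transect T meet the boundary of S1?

0

The segment lies entirely outside S1 and never meets its boundary.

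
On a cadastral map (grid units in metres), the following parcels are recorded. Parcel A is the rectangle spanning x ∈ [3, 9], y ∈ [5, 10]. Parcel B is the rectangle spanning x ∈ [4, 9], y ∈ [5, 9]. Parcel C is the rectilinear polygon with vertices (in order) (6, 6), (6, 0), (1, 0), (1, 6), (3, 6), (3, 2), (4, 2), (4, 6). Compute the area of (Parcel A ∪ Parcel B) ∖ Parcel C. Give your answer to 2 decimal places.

28.00

|Parcel A ∪ Parcel B| = 30.
|(Parcel A ∪ Parcel B) ∩ Parcel C| = 2.
|(Parcel A ∪ Parcel B) ∖ Parcel C| = 30 − 2 = 28.00.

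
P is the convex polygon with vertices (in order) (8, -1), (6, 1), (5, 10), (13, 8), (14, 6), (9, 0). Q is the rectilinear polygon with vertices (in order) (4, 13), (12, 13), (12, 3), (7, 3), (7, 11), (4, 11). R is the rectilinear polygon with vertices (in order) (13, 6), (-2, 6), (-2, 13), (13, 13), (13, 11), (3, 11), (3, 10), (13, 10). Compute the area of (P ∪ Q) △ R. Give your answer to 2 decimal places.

91.30

|P ∪ Q| = 85.775.
|(P ∪ Q) ∩ R| = 44.7361.
|(P ∪ Q) △ R| = 85.775 + 95 − 89.4722 = 91.30.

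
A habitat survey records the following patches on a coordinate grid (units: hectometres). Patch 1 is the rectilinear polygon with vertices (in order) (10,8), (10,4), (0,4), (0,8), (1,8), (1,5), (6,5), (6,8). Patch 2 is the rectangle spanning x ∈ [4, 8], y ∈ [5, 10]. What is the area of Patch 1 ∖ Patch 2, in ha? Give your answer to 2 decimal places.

19.00

|Patch 1| = 25, |Patch 1∩Patch 2| = 6.
|Patch 1 ∖ Patch 2| = |Patch 1| − |Patch 1∩Patch 2| = 25 − 6 = 19.00.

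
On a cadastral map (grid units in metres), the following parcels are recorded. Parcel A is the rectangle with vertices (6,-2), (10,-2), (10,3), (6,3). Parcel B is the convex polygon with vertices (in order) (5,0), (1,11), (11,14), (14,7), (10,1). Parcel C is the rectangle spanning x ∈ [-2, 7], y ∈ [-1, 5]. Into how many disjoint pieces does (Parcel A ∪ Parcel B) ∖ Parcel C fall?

1

(Parcel A ∪ Parcel B) ∖ Parcel C is a single connected region.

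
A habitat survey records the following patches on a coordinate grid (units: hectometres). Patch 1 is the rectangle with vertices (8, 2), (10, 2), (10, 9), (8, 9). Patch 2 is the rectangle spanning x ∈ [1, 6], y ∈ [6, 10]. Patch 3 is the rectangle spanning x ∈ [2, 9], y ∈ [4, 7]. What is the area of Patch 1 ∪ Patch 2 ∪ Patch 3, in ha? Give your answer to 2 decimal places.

By inclusion–exclusion:
Individual areas: |Patch 1| = 14, |Patch 2| = 20, |Patch 3| = 21.
|Patch 1∩Patch 2| = 0 (no overlap).
|Patch 1∩Patch 3|: x∈[8,9], y∈[4,7] → 1·3 = 3.
|Patch 2∩Patch 3|: x∈[2,6], y∈[6,7] → 4·1 = 4.
|Patch 1∩Patch 2∩Patch 3| = 0.
|Patch 1 ∪ Patch 2 ∪ Patch 3| = 55 − 7 + 0 = 48.00.

48.00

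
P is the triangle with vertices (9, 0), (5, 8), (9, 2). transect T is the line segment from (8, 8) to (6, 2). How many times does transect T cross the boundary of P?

2

The segment meets the boundary at (6.8,4.4), (7,5).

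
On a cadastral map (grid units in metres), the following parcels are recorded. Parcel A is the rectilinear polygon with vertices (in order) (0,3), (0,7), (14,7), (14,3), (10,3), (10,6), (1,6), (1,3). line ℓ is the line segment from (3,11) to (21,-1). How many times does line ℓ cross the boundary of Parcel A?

2

The segment meets the boundary at (14,3.667), (9,7).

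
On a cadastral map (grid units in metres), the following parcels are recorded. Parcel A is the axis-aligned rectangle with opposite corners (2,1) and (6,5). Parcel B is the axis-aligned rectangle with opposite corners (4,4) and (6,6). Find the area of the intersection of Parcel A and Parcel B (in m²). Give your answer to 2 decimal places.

2.00

|Parcel A∩Parcel B|: x∈[4,6], y∈[4,5] → 2·1 = 2.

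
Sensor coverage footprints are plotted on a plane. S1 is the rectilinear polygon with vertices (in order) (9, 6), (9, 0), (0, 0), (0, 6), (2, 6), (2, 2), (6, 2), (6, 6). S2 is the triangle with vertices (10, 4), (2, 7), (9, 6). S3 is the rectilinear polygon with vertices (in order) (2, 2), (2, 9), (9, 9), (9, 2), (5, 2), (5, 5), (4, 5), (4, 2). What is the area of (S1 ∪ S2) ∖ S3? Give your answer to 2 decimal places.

|S1 ∪ S2| = 41.3125.
|(S1 ∪ S2) ∩ S3| = 14.5.
|(S1 ∪ S2) ∖ S3| = 41.3125 − 14.5 = 26.81.

26.81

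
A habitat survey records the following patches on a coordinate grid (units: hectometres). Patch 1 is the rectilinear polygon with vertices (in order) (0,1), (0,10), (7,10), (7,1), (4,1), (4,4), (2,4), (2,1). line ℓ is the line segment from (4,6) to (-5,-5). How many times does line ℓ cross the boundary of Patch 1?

3

The segment meets the boundary at (0,1.111), (2,3.556), (2.364,4).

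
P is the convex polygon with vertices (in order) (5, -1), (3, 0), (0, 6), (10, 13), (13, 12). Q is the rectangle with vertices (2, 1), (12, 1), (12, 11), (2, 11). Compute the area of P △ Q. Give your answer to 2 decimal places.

|P| = 80.5, |Q| = 100, |P∩Q| = 63.4496.
|P △ Q| = |P| + |Q| − 2·|P∩Q| = 80.5 + 100 − 126.8992 = 53.60.

53.60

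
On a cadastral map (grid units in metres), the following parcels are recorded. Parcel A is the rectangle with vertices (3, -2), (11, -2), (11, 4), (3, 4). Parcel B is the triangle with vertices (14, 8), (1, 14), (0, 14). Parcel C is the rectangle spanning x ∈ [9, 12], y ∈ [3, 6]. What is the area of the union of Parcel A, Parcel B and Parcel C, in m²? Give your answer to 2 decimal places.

By inclusion–exclusion:
Individual areas: |Parcel A| = 48, |Parcel B| = 3, |Parcel C| = 9.
|Parcel A∩Parcel B| = 0.
|Parcel A∩Parcel C|: x∈[9,11], y∈[3,4] → 2·1 = 2.
|Parcel B∩Parcel C| = 0.
|Parcel A∩Parcel B∩Parcel C| = 0.
|Parcel A ∪ Parcel B ∪ Parcel C| = 60 − 2 + 0 = 58.00.

58.00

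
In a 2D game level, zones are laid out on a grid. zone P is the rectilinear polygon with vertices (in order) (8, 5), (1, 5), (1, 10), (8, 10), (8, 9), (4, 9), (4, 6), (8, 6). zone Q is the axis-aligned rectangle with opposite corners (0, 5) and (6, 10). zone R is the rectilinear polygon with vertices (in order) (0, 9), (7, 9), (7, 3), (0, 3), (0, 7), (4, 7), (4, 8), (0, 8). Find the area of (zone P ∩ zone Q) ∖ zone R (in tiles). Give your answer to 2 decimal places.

|zone P ∩ zone Q| = 19.
|(zone P ∩ zone Q) ∩ zone R| = 11.
|(zone P ∩ zone Q) ∖ zone R| = 19 − 11 = 8.00.

8.00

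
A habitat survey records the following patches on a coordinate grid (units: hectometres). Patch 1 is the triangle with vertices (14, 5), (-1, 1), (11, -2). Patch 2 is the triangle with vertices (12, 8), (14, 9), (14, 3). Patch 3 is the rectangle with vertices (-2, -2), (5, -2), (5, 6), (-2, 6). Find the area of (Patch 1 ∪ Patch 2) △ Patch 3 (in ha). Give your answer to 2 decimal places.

89.59

|Patch 1 ∪ Patch 2| = 52.1909.
|(Patch 1 ∪ Patch 2) ∩ Patch 3| = 9.3.
|(Patch 1 ∪ Patch 2) △ Patch 3| = 52.1909 + 56 − 18.6 = 89.59.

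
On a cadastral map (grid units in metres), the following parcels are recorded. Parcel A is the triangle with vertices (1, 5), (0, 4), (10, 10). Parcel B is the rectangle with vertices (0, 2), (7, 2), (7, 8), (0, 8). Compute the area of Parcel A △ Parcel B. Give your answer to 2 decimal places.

|Parcel A| = 2, |Parcel B| = 42, |Parcel A∩Parcel B| = 1.7333.
|Parcel A △ Parcel B| = |Parcel A| + |Parcel B| − 2·|Parcel A∩Parcel B| = 2 + 42 − 3.4667 = 40.53.

40.53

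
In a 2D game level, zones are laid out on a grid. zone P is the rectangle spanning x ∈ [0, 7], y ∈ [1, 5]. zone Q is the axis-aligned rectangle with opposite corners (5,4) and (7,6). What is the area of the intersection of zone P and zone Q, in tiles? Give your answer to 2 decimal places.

|zone P∩zone Q|: x∈[5,7], y∈[4,5] → 2·1 = 2.

2.00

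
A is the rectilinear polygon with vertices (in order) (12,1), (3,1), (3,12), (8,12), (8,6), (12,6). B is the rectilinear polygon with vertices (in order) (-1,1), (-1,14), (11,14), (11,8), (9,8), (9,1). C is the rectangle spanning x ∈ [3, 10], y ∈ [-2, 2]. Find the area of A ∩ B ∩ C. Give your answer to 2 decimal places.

6.00

The intersection is the polygon with vertices (3,2), (9,2), (9,1), (3,1).
By the shoelace formula its area is 6.00.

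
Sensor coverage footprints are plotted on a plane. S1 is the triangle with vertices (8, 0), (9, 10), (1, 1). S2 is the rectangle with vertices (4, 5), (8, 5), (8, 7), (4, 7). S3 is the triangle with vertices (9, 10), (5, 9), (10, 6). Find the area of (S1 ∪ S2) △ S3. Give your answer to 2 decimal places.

41.28

|S1 ∪ S2| = 38.3889.
|(S1 ∪ S2) ∩ S3| = 2.8054.
|(S1 ∪ S2) △ S3| = 38.3889 + 8.5 − 5.6109 = 41.28.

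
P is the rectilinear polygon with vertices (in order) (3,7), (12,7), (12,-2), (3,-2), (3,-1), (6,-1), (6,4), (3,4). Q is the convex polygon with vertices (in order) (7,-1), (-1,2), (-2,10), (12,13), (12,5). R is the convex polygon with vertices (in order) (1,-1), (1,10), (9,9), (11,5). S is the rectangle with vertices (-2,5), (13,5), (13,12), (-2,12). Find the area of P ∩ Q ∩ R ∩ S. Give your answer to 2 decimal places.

15.00

The intersection is the polygon with vertices (3,7), (10,7), (11,5), (3,5).
By the shoelace formula its area is 15.00.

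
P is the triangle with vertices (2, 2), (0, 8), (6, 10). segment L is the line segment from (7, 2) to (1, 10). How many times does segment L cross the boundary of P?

The segment meets the boundary at (2,8.667), (4,6).

2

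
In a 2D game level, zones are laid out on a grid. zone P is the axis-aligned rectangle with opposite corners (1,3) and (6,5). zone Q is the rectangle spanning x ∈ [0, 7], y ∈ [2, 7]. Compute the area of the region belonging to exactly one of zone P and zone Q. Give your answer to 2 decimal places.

25.00

|zone P∩zone Q|: x∈[1,6], y∈[3,5] → 5·2 = 10.
|zone P △ zone Q| = |zone P| + |zone Q| − 2·|zone P∩zone Q| = 10 + 35 − 20 = 25.00.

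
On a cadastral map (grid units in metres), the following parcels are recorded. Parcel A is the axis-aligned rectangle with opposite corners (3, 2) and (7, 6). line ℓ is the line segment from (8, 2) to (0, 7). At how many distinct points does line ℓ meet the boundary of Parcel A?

The segment meets the boundary at (3,5.125), (7,2.625).

2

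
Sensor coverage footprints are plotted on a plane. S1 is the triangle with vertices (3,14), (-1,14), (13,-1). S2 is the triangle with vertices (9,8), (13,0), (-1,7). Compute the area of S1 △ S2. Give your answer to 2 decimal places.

52.55

|S1| = 30, |S2| = 42, |S1∩S2| = 9.7271.
|S1 △ S2| = |S1| + |S2| − 2·|S1∩S2| = 30 + 42 − 19.4543 = 52.55.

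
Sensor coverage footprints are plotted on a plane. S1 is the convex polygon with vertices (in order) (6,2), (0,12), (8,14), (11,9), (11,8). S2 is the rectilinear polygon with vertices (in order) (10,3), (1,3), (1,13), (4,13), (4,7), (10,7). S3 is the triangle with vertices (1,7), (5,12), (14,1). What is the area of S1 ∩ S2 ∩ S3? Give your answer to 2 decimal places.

The intersection is the polygon with vertices (4,7), (9.091,7), (9.624,6.349), (7.62,3.944), (3.766,5.723), (2.143,8.429), (4,10.75).
By the shoelace formula its area is 16.57.

16.57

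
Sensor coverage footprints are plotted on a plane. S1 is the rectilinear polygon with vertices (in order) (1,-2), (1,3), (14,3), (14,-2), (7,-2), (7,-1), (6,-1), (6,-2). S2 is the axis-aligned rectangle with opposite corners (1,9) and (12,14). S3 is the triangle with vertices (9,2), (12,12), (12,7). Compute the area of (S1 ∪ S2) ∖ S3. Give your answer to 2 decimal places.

|S1 ∪ S2| = 119.
|(S1 ∪ S2) ∩ S3| = 1.5.
|(S1 ∪ S2) ∖ S3| = 119 − 1.5 = 117.50.

117.50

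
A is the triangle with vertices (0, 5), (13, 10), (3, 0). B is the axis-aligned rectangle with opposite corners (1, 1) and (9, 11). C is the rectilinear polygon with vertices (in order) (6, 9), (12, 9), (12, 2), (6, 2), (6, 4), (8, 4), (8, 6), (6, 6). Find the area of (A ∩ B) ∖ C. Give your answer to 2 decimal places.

26.60

|A ∩ B| = 33.2513.
|(A ∩ B) ∩ C| = 6.6538.
|(A ∩ B) ∖ C| = 33.2513 − 6.6538 = 26.60.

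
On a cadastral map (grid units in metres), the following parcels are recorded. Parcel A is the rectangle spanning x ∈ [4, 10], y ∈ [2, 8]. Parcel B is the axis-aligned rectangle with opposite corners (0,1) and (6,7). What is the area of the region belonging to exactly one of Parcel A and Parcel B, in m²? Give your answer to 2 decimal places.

|Parcel A∩Parcel B|: x∈[4,6], y∈[2,7] → 2·5 = 10.
|Parcel A △ Parcel B| = |Parcel A| + |Parcel B| − 2·|Parcel A∩Parcel B| = 36 + 36 − 20 = 52.00.

52.00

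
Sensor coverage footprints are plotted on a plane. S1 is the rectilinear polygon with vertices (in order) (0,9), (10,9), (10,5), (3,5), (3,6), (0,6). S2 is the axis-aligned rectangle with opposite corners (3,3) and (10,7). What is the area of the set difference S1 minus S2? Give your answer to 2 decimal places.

|S1| = 37, |S1∩S2| = 14.
|S1 ∖ S2| = |S1| − |S1∩S2| = 37 − 14 = 23.00.

23.00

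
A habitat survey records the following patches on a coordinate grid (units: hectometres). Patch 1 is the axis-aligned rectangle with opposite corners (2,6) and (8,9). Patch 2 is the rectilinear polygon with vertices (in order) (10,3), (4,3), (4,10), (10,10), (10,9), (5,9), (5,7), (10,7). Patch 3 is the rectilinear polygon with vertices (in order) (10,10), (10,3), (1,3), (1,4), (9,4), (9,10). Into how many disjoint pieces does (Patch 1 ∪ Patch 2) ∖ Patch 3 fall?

1

(Patch 1 ∪ Patch 2) ∖ Patch 3 is a single connected region.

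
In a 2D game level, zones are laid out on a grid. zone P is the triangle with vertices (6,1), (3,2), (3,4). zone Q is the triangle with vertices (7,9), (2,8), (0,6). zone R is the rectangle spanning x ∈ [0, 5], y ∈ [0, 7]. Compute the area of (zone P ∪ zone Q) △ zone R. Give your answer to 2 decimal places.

35.33

|zone P ∪ zone Q| = 7.
|(zone P ∪ zone Q) ∩ zone R| = 3.3333.
|(zone P ∪ zone Q) △ zone R| = 7 + 35 − 6.6667 = 35.33.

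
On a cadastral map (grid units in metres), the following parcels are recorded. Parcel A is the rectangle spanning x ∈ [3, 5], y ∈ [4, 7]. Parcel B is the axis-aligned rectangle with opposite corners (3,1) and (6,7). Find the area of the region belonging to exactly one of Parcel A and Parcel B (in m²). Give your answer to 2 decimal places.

12.00

|Parcel A∩Parcel B|: x∈[3,5], y∈[4,7] → 2·3 = 6.
|Parcel A △ Parcel B| = |Parcel A| + |Parcel B| − 2·|Parcel A∩Parcel B| = 6 + 18 − 12 = 12.00.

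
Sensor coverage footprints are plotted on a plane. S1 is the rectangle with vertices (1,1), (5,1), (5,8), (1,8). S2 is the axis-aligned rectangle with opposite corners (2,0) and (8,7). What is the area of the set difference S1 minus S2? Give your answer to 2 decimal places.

10.00

|S1∩S2|: x∈[2,5], y∈[1,7] → 3·6 = 18.
|S1| = 28.
|S1 ∖ S2| = |S1| − |S1∩S2| = 28 − 18 = 10.00.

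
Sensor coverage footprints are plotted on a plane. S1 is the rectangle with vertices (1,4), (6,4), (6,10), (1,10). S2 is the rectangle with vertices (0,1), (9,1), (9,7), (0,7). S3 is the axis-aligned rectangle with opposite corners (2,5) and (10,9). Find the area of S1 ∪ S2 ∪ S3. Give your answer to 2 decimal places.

79.00

By inclusion–exclusion:
Individual areas: |S1| = 30, |S2| = 54, |S3| = 32.
|S1∩S2|: x∈[1,6], y∈[4,7] → 5·3 = 15.
|S1∩S3|: x∈[2,6], y∈[5,9] → 4·4 = 16.
|S2∩S3|: x∈[2,9], y∈[5,7] → 7·2 = 14.
|S1∩S2∩S3| = 8.
|S1 ∪ S2 ∪ S3| = 116 − 45 + 8 = 79.00.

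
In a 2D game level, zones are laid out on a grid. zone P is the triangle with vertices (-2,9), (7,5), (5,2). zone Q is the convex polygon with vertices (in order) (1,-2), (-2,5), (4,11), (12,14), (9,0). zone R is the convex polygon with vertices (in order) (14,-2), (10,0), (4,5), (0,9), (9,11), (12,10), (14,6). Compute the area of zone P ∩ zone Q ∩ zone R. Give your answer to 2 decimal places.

The intersection is the polygon with vertices (5.929,3.393), (4,5), (1.6,7.4), (7,5).
By the shoelace formula its area is 6.01.

6.01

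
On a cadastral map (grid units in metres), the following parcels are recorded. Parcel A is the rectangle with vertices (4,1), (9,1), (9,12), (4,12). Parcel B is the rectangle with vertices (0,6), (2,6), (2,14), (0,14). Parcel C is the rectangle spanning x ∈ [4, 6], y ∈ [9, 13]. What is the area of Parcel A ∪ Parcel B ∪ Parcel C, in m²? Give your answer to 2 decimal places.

73.00

By inclusion–exclusion:
Individual areas: |Parcel A| = 55, |Parcel B| = 16, |Parcel C| = 8.
|Parcel A∩Parcel B| = 0 (no overlap).
|Parcel A∩Parcel C|: x∈[4,6], y∈[9,12] → 2·3 = 6.
|Parcel B∩Parcel C| = 0 (no overlap).
|Parcel A∩Parcel B∩Parcel C| = 0.
|Parcel A ∪ Parcel B ∪ Parcel C| = 79 − 6 + 0 = 73.00.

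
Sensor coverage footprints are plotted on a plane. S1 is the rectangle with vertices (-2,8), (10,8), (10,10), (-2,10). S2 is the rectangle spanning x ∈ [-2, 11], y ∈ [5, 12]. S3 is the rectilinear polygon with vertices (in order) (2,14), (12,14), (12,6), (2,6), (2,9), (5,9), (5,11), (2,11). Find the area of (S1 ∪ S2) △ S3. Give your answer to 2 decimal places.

69.00

|S1 ∪ S2| = 91.
|(S1 ∪ S2) ∩ S3| = 48.
|(S1 ∪ S2) △ S3| = 91 + 74 − 96 = 69.00.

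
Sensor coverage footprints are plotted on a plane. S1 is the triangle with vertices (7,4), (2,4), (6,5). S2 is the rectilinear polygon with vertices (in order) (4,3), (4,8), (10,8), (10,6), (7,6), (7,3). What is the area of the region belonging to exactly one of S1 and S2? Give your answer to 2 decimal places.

19.50

|S1| = 2.5, |S2| = 21, |S1∩S2| = 2.
|S1 △ S2| = |S1| + |S2| − 2·|S1∩S2| = 2.5 + 21 − 4 = 19.50.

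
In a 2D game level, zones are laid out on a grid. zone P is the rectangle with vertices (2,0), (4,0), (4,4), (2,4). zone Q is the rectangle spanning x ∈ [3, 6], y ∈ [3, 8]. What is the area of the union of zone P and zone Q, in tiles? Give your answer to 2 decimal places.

22.00

By inclusion–exclusion:
Individual areas: |zone P| = 8, |zone Q| = 15.
|zone P∩zone Q|: x∈[3,4], y∈[3,4] → 1·1 = 1.
|zone P ∪ zone Q| = 23 − 1 = 22.00.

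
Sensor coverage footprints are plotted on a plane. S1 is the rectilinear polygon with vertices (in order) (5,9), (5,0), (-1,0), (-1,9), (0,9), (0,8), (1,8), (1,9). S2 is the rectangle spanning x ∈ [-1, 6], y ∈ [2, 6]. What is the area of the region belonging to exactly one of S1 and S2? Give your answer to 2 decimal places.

|S1| = 53, |S2| = 28, |S1∩S2| = 24.
|S1 △ S2| = |S1| + |S2| − 2·|S1∩S2| = 53 + 28 − 48 = 33.00.

33.00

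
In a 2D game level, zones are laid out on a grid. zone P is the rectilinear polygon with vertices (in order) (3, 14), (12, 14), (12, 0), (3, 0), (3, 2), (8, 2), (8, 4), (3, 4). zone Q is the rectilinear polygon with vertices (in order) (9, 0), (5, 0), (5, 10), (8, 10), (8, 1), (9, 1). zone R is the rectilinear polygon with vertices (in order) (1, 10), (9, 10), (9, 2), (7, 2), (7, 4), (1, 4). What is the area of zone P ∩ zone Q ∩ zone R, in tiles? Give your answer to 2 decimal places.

18.00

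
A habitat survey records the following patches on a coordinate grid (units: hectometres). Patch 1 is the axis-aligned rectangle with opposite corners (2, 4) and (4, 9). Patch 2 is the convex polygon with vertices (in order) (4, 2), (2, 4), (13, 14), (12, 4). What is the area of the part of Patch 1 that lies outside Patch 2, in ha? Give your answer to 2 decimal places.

8.18

|Patch 1| = 10, |Patch 1∩Patch 2| = 1.8182.
|Patch 1 ∖ Patch 2| = |Patch 1| − |Patch 1∩Patch 2| = 10 − 1.8182 = 8.18.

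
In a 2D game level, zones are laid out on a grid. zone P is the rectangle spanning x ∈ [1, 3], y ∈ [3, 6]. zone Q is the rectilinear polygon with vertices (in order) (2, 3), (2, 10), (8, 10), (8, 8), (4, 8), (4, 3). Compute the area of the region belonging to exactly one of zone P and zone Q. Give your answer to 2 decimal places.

|zone P| = 6, |zone Q| = 22, |zone P∩zone Q| = 3.
|zone P △ zone Q| = |zone P| + |zone Q| − 2·|zone P∩zone Q| = 6 + 22 − 6 = 22.00.

22.00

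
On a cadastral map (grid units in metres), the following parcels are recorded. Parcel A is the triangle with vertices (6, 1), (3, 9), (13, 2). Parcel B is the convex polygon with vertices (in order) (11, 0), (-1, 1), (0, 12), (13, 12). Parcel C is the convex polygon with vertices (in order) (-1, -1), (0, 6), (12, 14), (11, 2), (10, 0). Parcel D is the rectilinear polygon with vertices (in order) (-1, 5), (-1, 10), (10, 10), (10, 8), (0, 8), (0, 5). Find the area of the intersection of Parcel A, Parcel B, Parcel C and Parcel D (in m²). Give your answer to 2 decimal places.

0.31

The intersection is the polygon with vertices (3.3,8.2), (3.732,8.488), (4.429,8), (3.375,8).
By the shoelace formula its area is 0.31.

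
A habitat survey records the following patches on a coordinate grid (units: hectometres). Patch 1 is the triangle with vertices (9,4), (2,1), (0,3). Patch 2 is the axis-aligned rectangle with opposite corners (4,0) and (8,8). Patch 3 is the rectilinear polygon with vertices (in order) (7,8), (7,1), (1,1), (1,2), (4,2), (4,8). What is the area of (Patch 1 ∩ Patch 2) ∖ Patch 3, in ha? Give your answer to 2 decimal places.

|Patch 1 ∩ Patch 2| = 3.8095.
|(Patch 1 ∩ Patch 2) ∩ Patch 3| = 3.3333.
|(Patch 1 ∩ Patch 2) ∖ Patch 3| = 3.8095 − 3.3333 = 0.48.

0.48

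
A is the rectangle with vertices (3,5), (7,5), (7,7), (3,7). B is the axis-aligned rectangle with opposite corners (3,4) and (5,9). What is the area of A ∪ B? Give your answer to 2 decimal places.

By inclusion–exclusion:
Individual areas: |A| = 8, |B| = 10.
|A∩B|: x∈[3,5], y∈[5,7] → 2·2 = 4.
|A ∪ B| = 18 − 4 = 14.00.

14.00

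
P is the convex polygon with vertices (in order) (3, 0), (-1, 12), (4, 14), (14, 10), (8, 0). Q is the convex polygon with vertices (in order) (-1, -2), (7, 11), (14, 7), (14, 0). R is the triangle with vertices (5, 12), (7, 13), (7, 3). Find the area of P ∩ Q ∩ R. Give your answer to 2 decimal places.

The intersection is the polygon with vertices (7,11), (7,3), (5.694,8.878).
By the shoelace formula its area is 5.22.

5.22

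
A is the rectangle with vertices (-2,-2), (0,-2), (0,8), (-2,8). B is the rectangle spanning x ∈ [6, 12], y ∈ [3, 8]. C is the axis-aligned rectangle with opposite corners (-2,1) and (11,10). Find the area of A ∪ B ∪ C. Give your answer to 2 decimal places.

128.00

By inclusion–exclusion:
Individual areas: |A| = 20, |B| = 30, |C| = 117.
|A∩B| = 0 (no overlap).
|A∩C|: x∈[-2,0], y∈[1,8] → 2·7 = 14.
|B∩C|: x∈[6,11], y∈[3,8] → 5·5 = 25.
|A∩B∩C| = 0.
|A ∪ B ∪ C| = 167 − 39 + 0 = 128.00.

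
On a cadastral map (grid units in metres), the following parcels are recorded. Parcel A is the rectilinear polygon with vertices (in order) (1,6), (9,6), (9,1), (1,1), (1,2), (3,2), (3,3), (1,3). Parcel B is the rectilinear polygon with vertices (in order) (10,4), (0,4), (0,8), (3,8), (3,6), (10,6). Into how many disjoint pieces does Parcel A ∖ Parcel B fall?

1

Parcel A ∖ Parcel B is a single connected region.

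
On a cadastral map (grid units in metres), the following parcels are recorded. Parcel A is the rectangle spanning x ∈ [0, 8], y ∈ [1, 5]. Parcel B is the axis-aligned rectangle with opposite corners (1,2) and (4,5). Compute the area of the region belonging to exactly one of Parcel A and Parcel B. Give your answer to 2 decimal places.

|Parcel A∩Parcel B|: x∈[1,4], y∈[2,5] → 3·3 = 9.
|Parcel A △ Parcel B| = |Parcel A| + |Parcel B| − 2·|Parcel A∩Parcel B| = 32 + 9 − 18 = 23.00.

23.00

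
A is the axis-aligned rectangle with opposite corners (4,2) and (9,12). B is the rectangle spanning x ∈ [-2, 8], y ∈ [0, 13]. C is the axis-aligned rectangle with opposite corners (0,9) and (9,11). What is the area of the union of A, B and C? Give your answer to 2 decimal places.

140.00

By inclusion–exclusion:
Individual areas: |A| = 50, |B| = 130, |C| = 18.
|A∩B|: x∈[4,8], y∈[2,12] → 4·10 = 40.
|A∩C|: x∈[4,9], y∈[9,11] → 5·2 = 10.
|B∩C|: x∈[0,8], y∈[9,11] → 8·2 = 16.
|A∩B∩C| = 8.
|A ∪ B ∪ C| = 198 − 66 + 8 = 140.00.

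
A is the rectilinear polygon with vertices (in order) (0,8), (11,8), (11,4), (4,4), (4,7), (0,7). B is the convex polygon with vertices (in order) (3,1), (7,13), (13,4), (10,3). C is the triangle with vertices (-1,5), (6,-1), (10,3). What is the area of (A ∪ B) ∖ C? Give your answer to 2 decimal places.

|A ∪ B| = 61.5.
|(A ∪ B) ∩ C| = 9.6722.
|(A ∪ B) ∖ C| = 61.5 − 9.6722 = 51.83.

51.83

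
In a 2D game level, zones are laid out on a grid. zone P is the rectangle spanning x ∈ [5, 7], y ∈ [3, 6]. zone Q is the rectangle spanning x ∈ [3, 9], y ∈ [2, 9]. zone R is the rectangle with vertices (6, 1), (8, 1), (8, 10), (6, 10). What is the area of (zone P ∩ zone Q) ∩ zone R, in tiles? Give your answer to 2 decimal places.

3.00

The region (zone P ∩ zone Q) ∩ zone R is the polygon with vertices (7,6), (7,3), (6,3), (6,6).
By the shoelace formula its area is 3.00.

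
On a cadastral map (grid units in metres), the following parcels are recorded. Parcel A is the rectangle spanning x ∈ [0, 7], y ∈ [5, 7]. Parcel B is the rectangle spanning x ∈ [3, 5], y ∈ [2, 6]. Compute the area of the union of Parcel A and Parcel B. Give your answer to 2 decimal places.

20.00

By inclusion–exclusion:
Individual areas: |Parcel A| = 14, |Parcel B| = 8.
|Parcel A∩Parcel B|: x∈[3,5], y∈[5,6] → 2·1 = 2.
|Parcel A ∪ Parcel B| = 22 − 2 = 20.00.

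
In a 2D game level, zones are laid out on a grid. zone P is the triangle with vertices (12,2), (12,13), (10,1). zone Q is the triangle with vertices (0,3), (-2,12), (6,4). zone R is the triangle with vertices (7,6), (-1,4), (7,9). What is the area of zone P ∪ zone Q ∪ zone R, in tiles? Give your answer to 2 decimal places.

By inclusion–exclusion:
Individual areas: |zone P| = 11, |zone Q| = 28, |zone R| = 12.
|zone P∩zone Q| = 0.
|zone P∩zone R| = 0.
|zone Q∩zone R| = 4.4287.
|zone P∩zone Q∩zone R| = 0.
|zone P ∪ zone Q ∪ zone R| = 51 − 4.4287 + 0 = 46.57.

46.57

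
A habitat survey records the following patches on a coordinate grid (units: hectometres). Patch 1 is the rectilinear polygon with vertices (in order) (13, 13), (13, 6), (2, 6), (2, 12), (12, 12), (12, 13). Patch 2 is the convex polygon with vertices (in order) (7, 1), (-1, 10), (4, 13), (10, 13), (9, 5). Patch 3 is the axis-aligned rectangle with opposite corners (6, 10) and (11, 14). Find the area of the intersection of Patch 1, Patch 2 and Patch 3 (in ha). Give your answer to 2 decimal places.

7.50

The intersection is the polygon with vertices (9.875,12), (9.625,10), (6,10), (6,12).
By the shoelace formula its area is 7.50.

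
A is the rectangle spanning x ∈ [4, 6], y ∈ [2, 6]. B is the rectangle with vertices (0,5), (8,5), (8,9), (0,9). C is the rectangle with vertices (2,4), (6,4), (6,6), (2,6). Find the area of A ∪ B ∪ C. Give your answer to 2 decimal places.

40.00

By inclusion–exclusion:
Individual areas: |A| = 8, |B| = 32, |C| = 8.
|A∩B|: x∈[4,6], y∈[5,6] → 2·1 = 2.
|A∩C|: x∈[4,6], y∈[4,6] → 2·2 = 4.
|B∩C|: x∈[2,6], y∈[5,6] → 4·1 = 4.
|A∩B∩C| = 2.
|A ∪ B ∪ C| = 48 − 10 + 2 = 40.00.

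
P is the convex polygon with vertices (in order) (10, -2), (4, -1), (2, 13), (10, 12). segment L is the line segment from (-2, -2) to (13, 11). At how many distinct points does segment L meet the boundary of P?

The segment meets the boundary at (10,8.4), (3.466,2.737).

2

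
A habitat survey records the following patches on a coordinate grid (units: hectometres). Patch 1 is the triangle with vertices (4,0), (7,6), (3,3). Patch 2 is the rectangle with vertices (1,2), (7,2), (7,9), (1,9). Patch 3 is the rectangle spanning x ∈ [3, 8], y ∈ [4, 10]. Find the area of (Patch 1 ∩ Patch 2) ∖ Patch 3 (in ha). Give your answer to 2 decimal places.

4.17

|Patch 1 ∩ Patch 2| = 5.8333.
|(Patch 1 ∩ Patch 2) ∩ Patch 3| = 1.6667.
|(Patch 1 ∩ Patch 2) ∖ Patch 3| = 5.8333 − 1.6667 = 4.17.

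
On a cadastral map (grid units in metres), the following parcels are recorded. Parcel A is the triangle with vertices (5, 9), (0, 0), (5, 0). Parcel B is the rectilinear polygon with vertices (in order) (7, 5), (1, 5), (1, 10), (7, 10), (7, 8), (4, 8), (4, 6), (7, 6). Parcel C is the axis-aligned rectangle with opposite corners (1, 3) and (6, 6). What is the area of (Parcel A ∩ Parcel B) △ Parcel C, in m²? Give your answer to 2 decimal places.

|Parcel A ∩ Parcel B| = 2.6222.
|(Parcel A ∩ Parcel B) ∩ Parcel C| = 1.9444.
|(Parcel A ∩ Parcel B) △ Parcel C| = 2.6222 + 15 − 3.8889 = 13.73.

13.73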